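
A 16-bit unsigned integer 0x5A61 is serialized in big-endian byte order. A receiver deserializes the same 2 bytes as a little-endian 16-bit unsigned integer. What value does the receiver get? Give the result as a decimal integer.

24922

Stored big-endian, the bytes at ascending addresses are 5A 61.
Read back as little-endian, the first byte is least significant, giving 0x615A.
0x615A = 24922.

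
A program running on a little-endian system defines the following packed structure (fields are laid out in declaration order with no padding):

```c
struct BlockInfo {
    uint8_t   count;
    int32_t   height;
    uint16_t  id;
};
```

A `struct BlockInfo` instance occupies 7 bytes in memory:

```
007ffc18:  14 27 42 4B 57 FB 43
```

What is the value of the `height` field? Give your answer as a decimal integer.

1464549927

`height` follows `count` (1 byte), so it starts at byte offset 1 and occupies 4 bytes.
Bytes at offsets 1..4: 27 42 4B 57.
Little-endian: lowest address holds the least-significant byte.
Reassemble most-significant byte first: 57 4B 42 27 → 0x574B4227.
0x574B4227 = 1464549927.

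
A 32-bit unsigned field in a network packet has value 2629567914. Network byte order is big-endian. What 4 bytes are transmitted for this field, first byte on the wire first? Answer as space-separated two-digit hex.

2629567914 in hexadecimal, padded to 32 bits, is 0x9CBC05AA.
Split into bytes (most-significant first): 9C BC 05 AA.
Big-endian stores the most-significant byte at the lowest address.
So the memory order matches the most-significant-first order: 9C BC 05 AA.

9C BC 05 AA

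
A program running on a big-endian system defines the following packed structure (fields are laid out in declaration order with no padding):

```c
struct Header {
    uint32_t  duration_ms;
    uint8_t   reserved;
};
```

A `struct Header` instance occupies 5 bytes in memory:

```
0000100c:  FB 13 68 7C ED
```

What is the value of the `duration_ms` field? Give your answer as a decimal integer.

4212353148

`duration_ms` is the first field, at byte offset 0, occupying 4 bytes.
Bytes at offsets 0..3: FB 13 68 7C.
Big-endian stores the most-significant byte at the lowest address.
The bytes are already most-significant first: 0xFB13687C.
0xFB13687C = 4212353148.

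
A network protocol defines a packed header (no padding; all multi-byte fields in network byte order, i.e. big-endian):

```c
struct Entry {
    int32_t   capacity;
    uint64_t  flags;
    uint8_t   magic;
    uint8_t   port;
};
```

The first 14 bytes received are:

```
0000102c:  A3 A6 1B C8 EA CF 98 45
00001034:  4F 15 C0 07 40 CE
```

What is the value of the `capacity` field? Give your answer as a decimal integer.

`capacity` is the first field, at byte offset 0, occupying 4 bytes.
Bytes at offsets 0..3: A3 A6 1B C8.
Big-endian: lowest address holds the most-significant byte.
The bytes are already most-significant first: 0xA3A61BC8.
Top bit is set, so as a signed 32-bit value this is 0xA3A61BC8 − 2^32 = -1549395000.

-1549395000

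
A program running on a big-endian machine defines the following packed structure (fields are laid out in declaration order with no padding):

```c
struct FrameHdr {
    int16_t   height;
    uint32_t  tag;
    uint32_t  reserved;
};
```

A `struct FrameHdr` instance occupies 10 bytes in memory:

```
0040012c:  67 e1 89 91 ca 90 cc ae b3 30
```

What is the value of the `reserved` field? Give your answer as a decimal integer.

3434001200

`reserved` follows `height` (2 B), `tag` (4 B), so it starts at offset 2 + 4 = 6 and occupies 4 bytes.
Bytes at offsets 6..9: CC AE B3 30.
Big-endian stores the most-significant byte at the lowest address.
The bytes are already most-significant first: 0xCCAEB330.
0xCCAEB330 = 3434001200.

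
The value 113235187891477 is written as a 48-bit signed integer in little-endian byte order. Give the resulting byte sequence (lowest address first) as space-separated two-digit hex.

113235187891477 in hexadecimal, padded to 48 bits, is 0x66FC9F267D15.
Split into bytes (most-significant first): 66 FC 9F 26 7D 15.
In little-endian order the low byte comes first in memory.
So at ascending addresses the bytes are 15 7D 26 9F FC 66.

15 7D 26 9F FC 66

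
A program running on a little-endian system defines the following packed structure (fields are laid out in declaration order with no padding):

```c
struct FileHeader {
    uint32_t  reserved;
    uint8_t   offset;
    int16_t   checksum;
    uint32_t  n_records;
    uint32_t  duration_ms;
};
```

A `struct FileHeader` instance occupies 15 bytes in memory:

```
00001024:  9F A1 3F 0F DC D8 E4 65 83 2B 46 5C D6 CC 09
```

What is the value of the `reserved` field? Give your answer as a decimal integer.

255828383

`reserved` is the first field, at byte offset 0, occupying 4 bytes.
Bytes at offsets 0..3: 9F A1 3F 0F.
Little-endian stores the least-significant byte at the lowest address.
Reassemble most-significant byte first: 0F 3F A1 9F → 0x0F3FA19F.
0x0F3FA19F = 255828383.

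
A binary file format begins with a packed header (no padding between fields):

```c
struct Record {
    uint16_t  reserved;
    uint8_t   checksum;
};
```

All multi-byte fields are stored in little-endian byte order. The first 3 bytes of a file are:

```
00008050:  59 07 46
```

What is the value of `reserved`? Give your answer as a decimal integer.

1881

`reserved` is the first field, at byte offset 0, occupying 2 bytes.
Bytes at offsets 0..1: 59 07.
In little-endian order the low byte comes first in memory.
Reassemble most-significant byte first: 07 59 → 0x0759.
0x0759 = 1881.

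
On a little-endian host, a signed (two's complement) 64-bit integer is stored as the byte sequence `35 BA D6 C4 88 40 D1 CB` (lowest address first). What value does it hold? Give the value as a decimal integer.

-3760153257715516875

Little-endian stores the least-significant byte at the lowest address.
Reassemble most-significant byte first: CB D1 40 88 C4 D6 BA 35 → 0xCBD14088C4D6BA35.
Top bit is set, so as a signed 64-bit value this is 0xCBD14088C4D6BA35 − 2^64 = -3760153257715516875.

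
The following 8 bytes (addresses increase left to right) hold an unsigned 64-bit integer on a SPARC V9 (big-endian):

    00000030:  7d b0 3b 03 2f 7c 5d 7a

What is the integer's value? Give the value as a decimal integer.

9056803735509687674

In big-endian order the high byte comes first in memory.
The bytes are already most-significant first: 0x7DB03B032F7C5D7A.
0x7DB03B032F7C5D7A = 9056803735509687674.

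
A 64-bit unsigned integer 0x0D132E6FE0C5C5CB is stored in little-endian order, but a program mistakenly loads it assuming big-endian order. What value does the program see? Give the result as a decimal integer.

14683359727840006925

Stored little-endian, the bytes at ascending addresses are CB C5 C5 E0 6F 2E 13 0D.
Read back as big-endian, the last byte is least significant, giving 0xCBC5C5E06F2E130D.
0xCBC5C5E06F2E130D = 14683359727840006925.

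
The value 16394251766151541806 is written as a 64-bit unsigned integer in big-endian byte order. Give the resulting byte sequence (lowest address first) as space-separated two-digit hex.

E3 84 15 1E EF C8 74 2E

16394251766151541806 in hexadecimal, padded to 64 bits, is 0xE384151EEFC8742E.
Split into bytes (most-significant first): E3 84 15 1E EF C8 74 2E.
In big-endian order the high byte comes first in memory.
So the memory order matches the most-significant-first order: E3 84 15 1E EF C8 74 2E.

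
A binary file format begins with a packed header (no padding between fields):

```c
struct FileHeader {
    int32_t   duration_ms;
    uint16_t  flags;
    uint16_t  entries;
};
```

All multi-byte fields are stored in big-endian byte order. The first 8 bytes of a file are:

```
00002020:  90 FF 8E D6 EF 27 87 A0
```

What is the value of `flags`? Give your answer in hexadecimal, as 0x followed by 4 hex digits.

0xEF27

`flags` follows `duration_ms` (4 bytes), so it starts at byte offset 4 and occupies 2 bytes.
Bytes at offsets 4..5: EF 27.
In big-endian order the high byte comes first in memory.
The bytes are already most-significant first: 0xEF27.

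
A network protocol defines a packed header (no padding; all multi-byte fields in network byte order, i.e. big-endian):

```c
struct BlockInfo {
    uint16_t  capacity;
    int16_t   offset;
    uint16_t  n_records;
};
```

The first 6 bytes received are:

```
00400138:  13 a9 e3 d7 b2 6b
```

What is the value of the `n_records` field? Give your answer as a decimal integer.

45675

`n_records` follows `capacity` (2 B), `offset` (2 B), so it starts at offset 2 + 2 = 4 and occupies 2 bytes.
Bytes at offsets 4..5: B2 6B.
In big-endian order the high byte comes first in memory.
The bytes are already most-significant first: 0xB26B.
0xB26B = 45675.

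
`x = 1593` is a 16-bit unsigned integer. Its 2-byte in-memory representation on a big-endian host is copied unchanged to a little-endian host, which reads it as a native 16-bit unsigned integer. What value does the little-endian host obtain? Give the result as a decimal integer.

1593 in 16-bit hexadecimal is 0x0639.
Stored big-endian, the bytes at ascending addresses are 06 39.
Read back as little-endian, the first byte is least significant, giving 0x3906.
0x3906 = 14598.

14598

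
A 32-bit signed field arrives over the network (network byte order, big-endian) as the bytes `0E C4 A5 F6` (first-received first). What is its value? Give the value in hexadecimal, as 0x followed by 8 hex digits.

Big-endian: lowest address holds the most-significant byte.
The bytes are already most-significant first: 0x0EC4A5F6.

0x0EC4A5F6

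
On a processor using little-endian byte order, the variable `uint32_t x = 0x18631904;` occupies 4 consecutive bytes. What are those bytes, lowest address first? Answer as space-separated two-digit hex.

Split into bytes (most-significant first): 18 63 19 04.
In little-endian order the low byte comes first in memory.
So at ascending addresses the bytes are 04 19 63 18.

04 19 63 18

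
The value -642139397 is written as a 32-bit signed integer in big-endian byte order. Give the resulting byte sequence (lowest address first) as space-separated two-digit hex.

D9 B9 BA FB

Two's complement of -642139397 in 32 bits: 642139397 = 0x26464505; invert → 0xD9B9BAFA; add 1 → 0xD9B9BAFB.
Split into bytes (most-significant first): D9 B9 BA FB.
Big-endian stores the most-significant byte at the lowest address.
So the memory order matches the most-significant-first order: D9 B9 BA FB.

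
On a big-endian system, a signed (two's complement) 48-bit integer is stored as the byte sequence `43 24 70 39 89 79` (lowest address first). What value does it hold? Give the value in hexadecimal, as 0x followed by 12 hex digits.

0x432470398979

Big-endian: lowest address holds the most-significant byte.
The bytes are already most-significant first: 0x432470398979.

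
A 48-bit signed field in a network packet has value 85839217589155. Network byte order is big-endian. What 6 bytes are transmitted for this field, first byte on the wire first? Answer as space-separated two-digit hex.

85839217589155 in hexadecimal, padded to 48 bits, is 0x4E1200127BA3.
Split into bytes (most-significant first): 4E 12 00 12 7B A3.
Big-endian stores the most-significant byte at the lowest address.
So the memory order matches the most-significant-first order: 4E 12 00 12 7B A3.

4E 12 00 12 7B A3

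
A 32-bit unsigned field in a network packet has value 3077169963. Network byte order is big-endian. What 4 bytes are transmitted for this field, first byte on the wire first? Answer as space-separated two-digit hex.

3077169963 in hexadecimal, padded to 32 bits, is 0xB769E32B.
Split into bytes (most-significant first): B7 69 E3 2B.
In big-endian order the high byte comes first in memory.
So the memory order matches the most-significant-first order: B7 69 E3 2B.

B7 69 E3 2B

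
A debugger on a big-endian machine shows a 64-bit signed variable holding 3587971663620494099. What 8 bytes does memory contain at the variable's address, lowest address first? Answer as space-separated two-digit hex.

31 CB 09 37 DA 44 53 13

3587971663620494099 in hexadecimal, padded to 64 bits, is 0x31CB0937DA445313.
Split into bytes (most-significant first): 31 CB 09 37 DA 44 53 13.
In big-endian order the high byte comes first in memory.
So the memory order matches the most-significant-first order: 31 CB 09 37 DA 44 53 13.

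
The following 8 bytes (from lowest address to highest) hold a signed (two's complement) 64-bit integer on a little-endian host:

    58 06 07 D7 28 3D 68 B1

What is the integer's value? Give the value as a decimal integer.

Little-endian stores the least-significant byte at the lowest address.
Reassemble most-significant byte first: B1 68 3D 28 D7 07 06 58 → 0xB1683D28D7070658.
Top bit is set, so as a signed 64-bit value this is 0xB1683D28D7070658 − 2^64 = -5663209285802850728.

-5663209285802850728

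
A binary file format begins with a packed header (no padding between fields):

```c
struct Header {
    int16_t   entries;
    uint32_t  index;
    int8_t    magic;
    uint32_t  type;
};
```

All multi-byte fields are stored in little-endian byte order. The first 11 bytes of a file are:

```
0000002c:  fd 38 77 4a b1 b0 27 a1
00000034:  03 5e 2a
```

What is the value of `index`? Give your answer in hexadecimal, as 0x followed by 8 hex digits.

`index` follows `entries` (2 bytes), so it starts at byte offset 2 and occupies 4 bytes.
Bytes at offsets 2..5: 77 4A B1 B0.
In little-endian order the low byte comes first in memory.
Reassemble most-significant byte first: B0 B1 4A 77 → 0xB0B14A77.

0xB0B14A77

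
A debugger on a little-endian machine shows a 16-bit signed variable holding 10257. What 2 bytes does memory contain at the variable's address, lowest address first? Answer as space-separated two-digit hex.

11 28

10257 in hexadecimal, padded to 16 bits, is 0x2811.
Split into bytes (most-significant first): 28 11.
Little-endian stores the least-significant byte at the lowest address.
So at ascending addresses the bytes are 11 28.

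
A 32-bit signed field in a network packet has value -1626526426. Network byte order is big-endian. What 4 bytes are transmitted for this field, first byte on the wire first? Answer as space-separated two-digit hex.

Two's complement of -1626526426 in 32 bits: 1626526426 = 0x60F2D2DA; invert → 0x9F0D2D25; add 1 → 0x9F0D2D26.
Split into bytes (most-significant first): 9F 0D 2D 26.
In big-endian order the high byte comes first in memory.
So the memory order matches the most-significant-first order: 9F 0D 2D 26.

9F 0D 2D 26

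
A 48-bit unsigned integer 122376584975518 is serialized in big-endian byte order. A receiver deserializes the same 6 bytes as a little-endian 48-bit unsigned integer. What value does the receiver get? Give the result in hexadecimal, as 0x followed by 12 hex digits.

122376584975518 in 48-bit hexadecimal is 0x6F4D04E0549E.
Stored big-endian, the bytes at ascending addresses are 6F 4D 04 E0 54 9E.
Read back as little-endian, the first byte is least significant, giving 0x9E54E0044D6F.

0x9E54E0044D6F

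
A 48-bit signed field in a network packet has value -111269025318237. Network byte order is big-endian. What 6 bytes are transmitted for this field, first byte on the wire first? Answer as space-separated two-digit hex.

Two's complement of -111269025318237 in 48 bits: 111269025318237 = 0x6532D6BA855D; invert → 0x9ACD29457AA2; add 1 → 0x9ACD29457AA3.
Split into bytes (most-significant first): 9A CD 29 45 7A A3.
In big-endian order the high byte comes first in memory.
So the memory order matches the most-significant-first order: 9A CD 29 45 7A A3.

9A CD 29 45 7A A3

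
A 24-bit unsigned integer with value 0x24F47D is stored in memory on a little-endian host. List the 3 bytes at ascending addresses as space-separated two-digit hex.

7D F4 24

Split into bytes (most-significant first): 24 F4 7D.
Little-endian stores the least-significant byte at the lowest address.
So at ascending addresses the bytes are 7D F4 24.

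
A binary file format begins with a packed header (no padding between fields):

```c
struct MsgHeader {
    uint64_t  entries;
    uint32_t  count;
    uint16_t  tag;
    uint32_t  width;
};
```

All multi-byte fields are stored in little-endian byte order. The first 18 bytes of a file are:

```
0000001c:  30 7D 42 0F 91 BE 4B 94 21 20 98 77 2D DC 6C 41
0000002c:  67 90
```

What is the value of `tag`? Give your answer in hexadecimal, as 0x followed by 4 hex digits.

0xDC2D

`tag` follows `entries` (8 B), `count` (4 B), so it starts at offset 8 + 4 = 12 and occupies 2 bytes.
Bytes at offsets 12..13: 2D DC.
Little-endian stores the least-significant byte at the lowest address.
Reassemble most-significant byte first: DC 2D → 0xDC2D.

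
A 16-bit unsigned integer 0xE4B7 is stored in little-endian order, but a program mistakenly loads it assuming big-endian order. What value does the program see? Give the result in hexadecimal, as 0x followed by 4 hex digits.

0xB7E4

Stored little-endian, the bytes at ascending addresses are B7 E4.
Read back as big-endian, the last byte is least significant, giving 0xB7E4.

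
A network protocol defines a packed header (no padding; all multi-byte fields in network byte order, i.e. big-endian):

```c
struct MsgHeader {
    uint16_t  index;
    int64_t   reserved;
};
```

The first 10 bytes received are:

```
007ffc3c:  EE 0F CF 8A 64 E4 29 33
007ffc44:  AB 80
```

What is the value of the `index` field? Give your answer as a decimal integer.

60943

`index` is the first field, at byte offset 0, occupying 2 bytes.
Bytes at offsets 0..1: EE 0F.
Big-endian: lowest address holds the most-significant byte.
The bytes are already most-significant first: 0xEE0F.
0xEE0F = 60943.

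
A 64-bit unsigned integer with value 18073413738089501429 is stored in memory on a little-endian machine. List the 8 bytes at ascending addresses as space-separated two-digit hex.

F5 52 7D A9 09 AA D1 FA

18073413738089501429 in hexadecimal, padded to 64 bits, is 0xFAD1AA09A97D52F5.
Split into bytes (most-significant first): FA D1 AA 09 A9 7D 52 F5.
Little-endian stores the least-significant byte at the lowest address.
So at ascending addresses the bytes are F5 52 7D A9 09 AA D1 FA.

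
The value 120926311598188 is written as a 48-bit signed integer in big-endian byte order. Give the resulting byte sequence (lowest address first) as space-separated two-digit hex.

120926311598188 in hexadecimal, padded to 48 bits, is 0x6DFB59D8C86C.
Split into bytes (most-significant first): 6D FB 59 D8 C8 6C.
In big-endian order the high byte comes first in memory.
So the memory order matches the most-significant-first order: 6D FB 59 D8 C8 6C.

6D FB 59 D8 C8 6C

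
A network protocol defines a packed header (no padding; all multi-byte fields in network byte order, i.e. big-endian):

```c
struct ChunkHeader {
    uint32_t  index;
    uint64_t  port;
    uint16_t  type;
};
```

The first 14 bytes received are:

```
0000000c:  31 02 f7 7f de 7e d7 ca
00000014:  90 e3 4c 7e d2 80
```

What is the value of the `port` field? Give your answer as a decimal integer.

16032488988499725438

`port` follows `index` (4 bytes), so it starts at byte offset 4 and occupies 8 bytes.
Bytes at offsets 4..11: DE 7E D7 CA 90 E3 4C 7E.
In big-endian order the high byte comes first in memory.
The bytes are already most-significant first: 0xDE7ED7CA90E34C7E.
0xDE7ED7CA90E34C7E = 16032488988499725438.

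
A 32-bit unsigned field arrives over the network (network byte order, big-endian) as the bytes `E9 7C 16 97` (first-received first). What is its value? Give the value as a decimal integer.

In big-endian order the high byte comes first in memory.
The bytes are already most-significant first: 0xE97C1697.
0xE97C1697 = 3917223575.

3917223575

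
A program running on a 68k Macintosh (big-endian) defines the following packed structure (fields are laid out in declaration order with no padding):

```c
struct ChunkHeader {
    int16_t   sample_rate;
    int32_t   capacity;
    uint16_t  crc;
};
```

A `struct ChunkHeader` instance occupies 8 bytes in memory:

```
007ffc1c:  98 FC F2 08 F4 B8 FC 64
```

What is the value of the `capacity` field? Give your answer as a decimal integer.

-234294088

`capacity` follows `sample_rate` (2 bytes), so it starts at byte offset 2 and occupies 4 bytes.
Bytes at offsets 2..5: F2 08 F4 B8.
Big-endian: lowest address holds the most-significant byte.
The bytes are already most-significant first: 0xF208F4B8.
Top bit is set, so as a signed 32-bit value this is 0xF208F4B8 − 2^32 = -234294088.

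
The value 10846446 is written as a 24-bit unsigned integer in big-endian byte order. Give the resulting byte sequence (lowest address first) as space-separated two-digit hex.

A5 80 EE

10846446 in hexadecimal, padded to 24 bits, is 0xA580EE.
Split into bytes (most-significant first): A5 80 EE.
Big-endian stores the most-significant byte at the lowest address.
So the memory order matches the most-significant-first order: A5 80 EE.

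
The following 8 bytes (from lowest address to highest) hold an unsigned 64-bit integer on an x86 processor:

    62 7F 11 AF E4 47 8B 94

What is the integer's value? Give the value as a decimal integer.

Little-endian stores the least-significant byte at the lowest address.
Reassemble most-significant byte first: 94 8B 47 E4 AF 11 7F 62 → 0x948B47E4AF117F62.
0x948B47E4AF117F62 = 10703727986891390818.

10703727986891390818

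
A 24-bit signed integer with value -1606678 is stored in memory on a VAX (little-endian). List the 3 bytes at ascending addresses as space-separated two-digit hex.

EA 7B E7

Two's complement of -1606678 in 24 bits: 1606678 = 0x188416; invert → 0xE77BE9; add 1 → 0xE77BEA.
Split into bytes (most-significant first): E7 7B EA.
In little-endian order the low byte comes first in memory.
So at ascending addresses the bytes are EA 7B E7.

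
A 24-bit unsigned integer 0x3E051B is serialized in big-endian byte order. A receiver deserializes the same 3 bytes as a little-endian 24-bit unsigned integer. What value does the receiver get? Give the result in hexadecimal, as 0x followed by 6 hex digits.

Stored big-endian, the bytes at ascending addresses are 3E 05 1B.
Read back as little-endian, the first byte is least significant, giving 0x1B053E.

0x1B053E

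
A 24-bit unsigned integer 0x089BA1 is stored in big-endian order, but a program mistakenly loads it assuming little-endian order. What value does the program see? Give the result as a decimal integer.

Stored big-endian, the bytes at ascending addresses are 08 9B A1.
Read back as little-endian, the first byte is least significant, giving 0xA19B08.
0xA19B08 = 10590984.

10590984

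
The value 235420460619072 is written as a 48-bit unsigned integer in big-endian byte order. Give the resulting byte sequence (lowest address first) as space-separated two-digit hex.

235420460619072 in hexadecimal, padded to 48 bits, is 0xD61D18ED9540.
Split into bytes (most-significant first): D6 1D 18 ED 95 40.
Big-endian: lowest address holds the most-significant byte.
So the memory order matches the most-significant-first order: D6 1D 18 ED 95 40.

D6 1D 18 ED 95 40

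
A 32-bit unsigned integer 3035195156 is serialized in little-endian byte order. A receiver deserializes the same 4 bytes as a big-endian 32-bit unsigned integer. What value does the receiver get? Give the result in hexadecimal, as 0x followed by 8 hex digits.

0x1467E9B4

3035195156 in 32-bit hexadecimal is 0xB4E96714.
Stored little-endian, the bytes at ascending addresses are 14 67 E9 B4.
Read back as big-endian, the last byte is least significant, giving 0x1467E9B4.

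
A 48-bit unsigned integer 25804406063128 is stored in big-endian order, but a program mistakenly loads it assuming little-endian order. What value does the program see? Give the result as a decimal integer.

25804406063128 in 48-bit hexadecimal is 0x17780E750018.
Stored big-endian, the bytes at ascending addresses are 17 78 0E 75 00 18.
Read back as little-endian, the first byte is least significant, giving 0x1800750E7817.
0x1800750E7817 = 26390242949143.

26390242949143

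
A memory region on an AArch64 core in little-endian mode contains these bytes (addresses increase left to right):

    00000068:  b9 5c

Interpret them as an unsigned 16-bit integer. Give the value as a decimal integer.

In little-endian order the low byte comes first in memory.
Reassemble most-significant byte first: 5C B9 → 0x5CB9.
0x5CB9 = 23737.

23737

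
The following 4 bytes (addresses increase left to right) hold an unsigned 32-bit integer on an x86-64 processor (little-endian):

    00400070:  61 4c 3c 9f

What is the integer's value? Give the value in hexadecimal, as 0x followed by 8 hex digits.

0x9F3C4C61

In little-endian order the low byte comes first in memory.
Reassemble most-significant byte first: 9F 3C 4C 61 → 0x9F3C4C61.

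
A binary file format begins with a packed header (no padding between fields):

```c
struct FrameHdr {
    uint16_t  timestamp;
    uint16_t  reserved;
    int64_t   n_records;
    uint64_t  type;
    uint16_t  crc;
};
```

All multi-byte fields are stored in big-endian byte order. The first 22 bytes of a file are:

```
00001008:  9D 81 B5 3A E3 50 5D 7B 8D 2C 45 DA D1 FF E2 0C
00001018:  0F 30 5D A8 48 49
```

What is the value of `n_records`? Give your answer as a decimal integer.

-2067049443732208166

`n_records` follows `timestamp` (2 B), `reserved` (2 B), so it starts at offset 2 + 2 = 4 and occupies 8 bytes.
Bytes at offsets 4..11: E3 50 5D 7B 8D 2C 45 DA.
In big-endian order the high byte comes first in memory.
The bytes are already most-significant first: 0xE3505D7B8D2C45DA.
Top bit is set, so as a signed 64-bit value this is 0xE3505D7B8D2C45DA − 2^64 = -2067049443732208166.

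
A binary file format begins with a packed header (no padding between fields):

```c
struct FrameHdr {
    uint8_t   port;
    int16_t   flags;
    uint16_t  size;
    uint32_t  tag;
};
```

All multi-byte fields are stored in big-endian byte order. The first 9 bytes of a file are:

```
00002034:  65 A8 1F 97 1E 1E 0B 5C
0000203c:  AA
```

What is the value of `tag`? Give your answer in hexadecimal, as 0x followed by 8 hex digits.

0x1E0B5CAA

`tag` follows `port` (1 B), `flags` (2 B), `size` (2 B), so it starts at offset 1 + 2 + 2 = 5 and occupies 4 bytes.
Bytes at offsets 5..8: 1E 0B 5C AA.
Big-endian stores the most-significant byte at the lowest address.
The bytes are already most-significant first: 0x1E0B5CAA.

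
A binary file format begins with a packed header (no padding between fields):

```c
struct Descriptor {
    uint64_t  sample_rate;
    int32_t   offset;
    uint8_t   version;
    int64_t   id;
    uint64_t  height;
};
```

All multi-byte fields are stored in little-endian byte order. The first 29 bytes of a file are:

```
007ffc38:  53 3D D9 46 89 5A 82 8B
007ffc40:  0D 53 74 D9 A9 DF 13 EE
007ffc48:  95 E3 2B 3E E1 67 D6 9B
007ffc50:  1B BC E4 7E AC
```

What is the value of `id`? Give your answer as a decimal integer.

`id` follows `sample_rate` (8 B), `offset` (4 B), `version` (1 B), so it starts at offset 8 + 4 + 1 = 13 and occupies 8 bytes.
Bytes at offsets 13..20: DF 13 EE 95 E3 2B 3E E1.
Little-endian: lowest address holds the least-significant byte.
Reassemble most-significant byte first: E1 3E 2B E3 95 EE 13 DF → 0xE13E2BE395EE13DF.
Top bit is set, so as a signed 64-bit value this is 0xE13E2BE395EE13DF − 2^64 = -2216285710146726945.

-2216285710146726945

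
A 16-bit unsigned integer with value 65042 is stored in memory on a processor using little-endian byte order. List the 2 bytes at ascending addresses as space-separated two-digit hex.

65042 in hexadecimal, padded to 16 bits, is 0xFE12.
Split into bytes (most-significant first): FE 12.
Little-endian stores the least-significant byte at the lowest address.
So at ascending addresses the bytes are 12 FE.

12 FE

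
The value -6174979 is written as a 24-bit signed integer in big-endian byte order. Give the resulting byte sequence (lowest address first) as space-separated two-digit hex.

Two's complement of -6174979 in 24 bits: 6174979 = 0x5E3903; invert → 0xA1C6FC; add 1 → 0xA1C6FD.
Split into bytes (most-significant first): A1 C6 FD.
Big-endian: lowest address holds the most-significant byte.
So the memory order matches the most-significant-first order: A1 C6 FD.

A1 C6 FD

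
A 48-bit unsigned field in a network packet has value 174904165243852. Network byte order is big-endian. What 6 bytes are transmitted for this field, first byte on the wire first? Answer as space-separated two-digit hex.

174904165243852 in hexadecimal, padded to 48 bits, is 0x9F130CA39BCC.
Split into bytes (most-significant first): 9F 13 0C A3 9B CC.
Big-endian: lowest address holds the most-significant byte.
So the memory order matches the most-significant-first order: 9F 13 0C A3 9B CC.

9F 13 0C A3 9B CC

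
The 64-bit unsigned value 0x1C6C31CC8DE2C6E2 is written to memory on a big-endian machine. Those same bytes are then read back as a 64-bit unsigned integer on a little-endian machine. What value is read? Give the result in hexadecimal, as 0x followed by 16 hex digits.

0xE2C6E28DCC316C1C

Stored big-endian, the bytes at ascending addresses are 1C 6C 31 CC 8D E2 C6 E2.
Read back as little-endian, the first byte is least significant, giving 0xE2C6E28DCC316C1C.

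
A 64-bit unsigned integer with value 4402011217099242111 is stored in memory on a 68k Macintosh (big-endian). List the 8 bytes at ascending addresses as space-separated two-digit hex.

4402011217099242111 in hexadecimal, padded to 64 bits, is 0x3D1715E10C7C3A7F.
Split into bytes (most-significant first): 3D 17 15 E1 0C 7C 3A 7F.
Big-endian stores the most-significant byte at the lowest address.
So the memory order matches the most-significant-first order: 3D 17 15 E1 0C 7C 3A 7F.

3D 17 15 E1 0C 7C 3A 7F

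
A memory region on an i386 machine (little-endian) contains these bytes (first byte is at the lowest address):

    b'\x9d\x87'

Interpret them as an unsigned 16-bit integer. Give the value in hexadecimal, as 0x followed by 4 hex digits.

Little-endian: lowest address holds the least-significant byte.
Reassemble most-significant byte first: 87 9D → 0x879D.

0x879D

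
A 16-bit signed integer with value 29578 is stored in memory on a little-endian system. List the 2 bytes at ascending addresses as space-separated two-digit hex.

29578 in hexadecimal, padded to 16 bits, is 0x738A.
Split into bytes (most-significant first): 73 8A.
In little-endian order the low byte comes first in memory.
So at ascending addresses the bytes are 8A 73.

8A 73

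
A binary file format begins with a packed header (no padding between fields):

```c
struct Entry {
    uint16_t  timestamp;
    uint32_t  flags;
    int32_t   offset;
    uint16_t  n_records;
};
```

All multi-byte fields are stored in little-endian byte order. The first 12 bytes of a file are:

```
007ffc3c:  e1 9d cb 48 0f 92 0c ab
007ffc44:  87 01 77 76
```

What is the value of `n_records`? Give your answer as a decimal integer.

`n_records` follows `timestamp` (2 B), `flags` (4 B), `offset` (4 B), so it starts at offset 2 + 4 + 4 = 10 and occupies 2 bytes.
Bytes at offsets 10..11: 77 76.
Little-endian: lowest address holds the least-significant byte.
Reassemble most-significant byte first: 76 77 → 0x7677.
0x7677 = 30327.

30327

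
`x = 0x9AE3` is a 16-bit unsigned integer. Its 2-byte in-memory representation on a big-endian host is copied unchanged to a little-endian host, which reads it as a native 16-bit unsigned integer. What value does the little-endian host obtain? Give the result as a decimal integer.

58266

Stored big-endian, the bytes at ascending addresses are 9A E3.
Read back as little-endian, the first byte is least significant, giving 0xE39A.
0xE39A = 58266.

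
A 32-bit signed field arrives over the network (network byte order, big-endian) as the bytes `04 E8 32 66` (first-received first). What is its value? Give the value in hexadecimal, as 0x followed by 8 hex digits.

0x04E83266

Big-endian stores the most-significant byte at the lowest address.
The bytes are already most-significant first: 0x04E83266.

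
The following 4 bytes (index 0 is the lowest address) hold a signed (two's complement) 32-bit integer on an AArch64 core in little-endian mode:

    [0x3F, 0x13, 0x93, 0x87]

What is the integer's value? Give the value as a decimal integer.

In little-endian order the low byte comes first in memory.
Reassemble most-significant byte first: 87 93 13 3F → 0x8793133F.
Top bit is set, so as a signed 32-bit value this is 0x8793133F − 2^32 = -2020404417.

-2020404417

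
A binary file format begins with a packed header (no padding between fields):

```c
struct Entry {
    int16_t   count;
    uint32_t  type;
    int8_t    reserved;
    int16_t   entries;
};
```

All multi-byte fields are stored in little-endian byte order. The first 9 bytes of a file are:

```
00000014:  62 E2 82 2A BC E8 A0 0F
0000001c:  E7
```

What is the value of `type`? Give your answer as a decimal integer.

3904645762

`type` follows `count` (2 bytes), so it starts at byte offset 2 and occupies 4 bytes.
Bytes at offsets 2..5: 82 2A BC E8.
Little-endian: lowest address holds the least-significant byte.
Reassemble most-significant byte first: E8 BC 2A 82 → 0xE8BC2A82.
0xE8BC2A82 = 3904645762.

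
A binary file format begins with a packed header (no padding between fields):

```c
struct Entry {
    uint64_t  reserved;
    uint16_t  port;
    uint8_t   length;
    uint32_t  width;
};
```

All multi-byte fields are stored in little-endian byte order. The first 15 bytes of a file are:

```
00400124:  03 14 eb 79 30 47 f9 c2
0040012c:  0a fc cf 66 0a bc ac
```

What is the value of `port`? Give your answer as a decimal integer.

`port` follows `reserved` (8 bytes), so it starts at byte offset 8 and occupies 2 bytes.
Bytes at offsets 8..9: 0A FC.
Little-endian stores the least-significant byte at the lowest address.
Reassemble most-significant byte first: FC 0A → 0xFC0A.
0xFC0A = 64522.

64522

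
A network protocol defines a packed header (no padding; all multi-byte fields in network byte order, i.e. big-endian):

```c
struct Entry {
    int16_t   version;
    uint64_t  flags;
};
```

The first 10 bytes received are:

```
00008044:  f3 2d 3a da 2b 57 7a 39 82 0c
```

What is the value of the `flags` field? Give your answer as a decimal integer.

4240749653835481612

`flags` follows `version` (2 bytes), so it starts at byte offset 2 and occupies 8 bytes.
Bytes at offsets 2..9: 3A DA 2B 57 7A 39 82 0C.
Big-endian: lowest address holds the most-significant byte.
The bytes are already most-significant first: 0x3ADA2B577A39820C.
0x3ADA2B577A39820C = 4240749653835481612.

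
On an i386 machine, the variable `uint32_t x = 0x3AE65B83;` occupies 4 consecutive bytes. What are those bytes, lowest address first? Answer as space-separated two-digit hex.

83 5B E6 3A

Split into bytes (most-significant first): 3A E6 5B 83.
Little-endian stores the least-significant byte at the lowest address.
So at ascending addresses the bytes are 83 5B E6 3A.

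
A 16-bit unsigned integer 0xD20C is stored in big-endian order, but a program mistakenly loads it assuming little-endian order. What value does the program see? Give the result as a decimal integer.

Stored big-endian, the bytes at ascending addresses are D2 0C.
Read back as little-endian, the first byte is least significant, giving 0x0CD2.
0x0CD2 = 3282.

3282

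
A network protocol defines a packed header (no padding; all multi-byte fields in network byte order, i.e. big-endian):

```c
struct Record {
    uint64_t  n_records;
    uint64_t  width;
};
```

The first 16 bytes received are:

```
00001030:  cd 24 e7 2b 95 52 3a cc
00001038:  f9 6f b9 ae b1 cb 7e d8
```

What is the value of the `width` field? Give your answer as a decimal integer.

`width` follows `n_records` (8 bytes), so it starts at byte offset 8 and occupies 8 bytes.
Bytes at offsets 8..15: F9 6F B9 AE B1 CB 7E D8.
Big-endian: lowest address holds the most-significant byte.
The bytes are already most-significant first: 0xF96FB9AEB1CB7ED8.
0xF96FB9AEB1CB7ED8 = 17973788797817290456.

17973788797817290456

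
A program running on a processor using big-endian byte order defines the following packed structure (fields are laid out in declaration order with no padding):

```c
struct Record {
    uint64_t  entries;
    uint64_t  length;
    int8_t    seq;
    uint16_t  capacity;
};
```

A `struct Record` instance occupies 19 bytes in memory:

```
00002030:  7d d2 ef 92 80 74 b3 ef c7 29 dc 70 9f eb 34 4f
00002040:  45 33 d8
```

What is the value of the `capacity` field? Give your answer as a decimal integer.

`capacity` follows `entries` (8 B), `length` (8 B), `seq` (1 B), so it starts at offset 8 + 8 + 1 = 17 and occupies 2 bytes.
Bytes at offsets 17..18: 33 D8.
Big-endian: lowest address holds the most-significant byte.
The bytes are already most-significant first: 0x33D8.
0x33D8 = 13272.

13272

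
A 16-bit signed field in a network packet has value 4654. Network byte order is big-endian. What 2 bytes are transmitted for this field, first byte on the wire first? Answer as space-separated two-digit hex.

4654 in hexadecimal, padded to 16 bits, is 0x122E.
Split into bytes (most-significant first): 12 2E.
In big-endian order the high byte comes first in memory.
So the memory order matches the most-significant-first order: 12 2E.

12 2E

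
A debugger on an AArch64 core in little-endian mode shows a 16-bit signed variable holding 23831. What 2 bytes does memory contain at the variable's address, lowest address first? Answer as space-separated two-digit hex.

17 5D

23831 in hexadecimal, padded to 16 bits, is 0x5D17.
Split into bytes (most-significant first): 5D 17.
Little-endian: lowest address holds the least-significant byte.
So at ascending addresses the bytes are 17 5D.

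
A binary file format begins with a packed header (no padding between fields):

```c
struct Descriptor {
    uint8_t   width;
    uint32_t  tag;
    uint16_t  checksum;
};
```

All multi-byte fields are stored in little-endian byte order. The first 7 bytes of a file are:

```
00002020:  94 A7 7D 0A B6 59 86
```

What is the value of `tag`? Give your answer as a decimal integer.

3054140839

`tag` follows `width` (1 byte), so it starts at byte offset 1 and occupies 4 bytes.
Bytes at offsets 1..4: A7 7D 0A B6.
In little-endian order the low byte comes first in memory.
Reassemble most-significant byte first: B6 0A 7D A7 → 0xB60A7DA7.
0xB60A7DA7 = 3054140839.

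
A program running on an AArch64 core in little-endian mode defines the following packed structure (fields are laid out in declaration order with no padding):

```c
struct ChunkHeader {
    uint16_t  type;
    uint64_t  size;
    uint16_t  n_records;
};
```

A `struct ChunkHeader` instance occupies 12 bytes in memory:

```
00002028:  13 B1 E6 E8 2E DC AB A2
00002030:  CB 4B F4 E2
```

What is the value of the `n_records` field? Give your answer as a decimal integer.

58100

`n_records` follows `type` (2 B), `size` (8 B), so it starts at offset 2 + 8 = 10 and occupies 2 bytes.
Bytes at offsets 10..11: F4 E2.
Little-endian stores the least-significant byte at the lowest address.
Reassemble most-significant byte first: E2 F4 → 0xE2F4.
0xE2F4 = 58100.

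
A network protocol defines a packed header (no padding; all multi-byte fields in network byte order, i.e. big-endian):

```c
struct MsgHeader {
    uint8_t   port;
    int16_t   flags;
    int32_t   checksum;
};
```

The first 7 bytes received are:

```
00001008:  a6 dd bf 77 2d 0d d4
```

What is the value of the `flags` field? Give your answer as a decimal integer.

`flags` follows `port` (1 byte), so it starts at byte offset 1 and occupies 2 bytes.
Bytes at offsets 1..2: DD BF.
Big-endian stores the most-significant byte at the lowest address.
The bytes are already most-significant first: 0xDDBF.
Top bit is set, so as a signed 16-bit value this is 0xDDBF − 2^16 = -8769.

-8769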